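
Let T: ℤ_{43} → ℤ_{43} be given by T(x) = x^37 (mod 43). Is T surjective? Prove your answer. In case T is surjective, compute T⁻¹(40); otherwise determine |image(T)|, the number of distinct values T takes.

Since 43 is prime, the nonzero elements of ℤ_{43} form a cyclic group of order 42.
As gcd(37, 42) = 1, raising to the 37th power is a bijection on this group: if u^37 ≡ v^37 then (uv^{−1})^37 = 1, and the only element of order dividing gcd(37, 42) = 1 is 1, so u = v.
With T(0) = 0 this makes T injective on all of ℤ_{43}, hence bijective (finite equal-size domain and codomain). In particular T is surjective.
Since T is surjective, we find the preimage of 40. The inverse of x ↦ x^37 on (ℤ_{43})^× is x ↦ x^25, because 37·25 = 925 = 22·42 + 1 ≡ 1 (mod 42) and x^{42} = 1 for x ≠ 0 (Fermat). So T⁻¹(40) = 40^25 mod 43.
Repeated squaring mod 43: 40^1 ≡ 40, 40^2 ≡ 40² = 1600 ≡ 9, 40^4 ≡ 9² = 81 ≡ 38, 40^8 ≡ 38² = 1444 ≡ 25, 40^16 ≡ 25² = 625 ≡ 23. Since 25 = 16 + 8 + 1, 40^25 ≡ 23·25·40: 23·25 = 575 ≡ 16, then 16·40 = 640 ≡ 38. So 40^25 ≡ 38 (mod 43).
Hence T⁻¹(40) = 38.

38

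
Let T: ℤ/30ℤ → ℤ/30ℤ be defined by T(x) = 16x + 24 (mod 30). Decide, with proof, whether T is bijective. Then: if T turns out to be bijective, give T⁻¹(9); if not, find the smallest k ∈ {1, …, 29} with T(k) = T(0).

15

We have gcd(16, 30) = 2 > 1. Taking u = 0 and v = 15: T(0) = 24 and T(15) = 16·15 + 24 = 264 ≡ 24 (mod 30).
So T(0) = T(15) while 0 ≠ 15, therefore T is not injective, hence not bijective.
Since T is not bijective, we find the least positive k with T(k) = T(0): this means 16k ≡ 0 (mod 30), i.e. 30 ∣ 16k. Since gcd(16, 30) = 2, dividing through by 2 this holds exactly when 15 ∣ 8k, and as gcd(8, 15) = 1, exactly when 15 ∣ k.
The smallest positive such k is 15.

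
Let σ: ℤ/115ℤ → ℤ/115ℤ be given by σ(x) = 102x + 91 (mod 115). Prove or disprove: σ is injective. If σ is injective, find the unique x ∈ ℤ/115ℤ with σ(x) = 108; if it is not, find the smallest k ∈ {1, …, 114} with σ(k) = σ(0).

96

If σ(s) = σ(t), then 102s ≡ 102t (mod 115). Because gcd(102, 115) = 1, we may cancel 102 to get s ≡ t (mod 115).
Therefore σ is injective.
We now compute 102⁻¹ mod 115 explicitly. Euclid's algorithm: 115 = 1·102 + 13, 102 = 7·13 + 11, 13 = 1·11 + 2, 11 = 5·2 + 1; back-substituting gives 1 = 53·102 − 47·115, so 102⁻¹ ≡ 53 (mod 115).
Since σ is injective, we compute σ⁻¹(108): solve 102x + 91 ≡ 108 (mod 115), i.e. 102x ≡ 17 (mod 115).
Multiplying by 102⁻¹ = 53 gives x ≡ 53·17 = 901 = 7·115 + 96 ≡ 96 (mod 115).
Check: σ(96) = 102·96 + 91 = 9883 = 85·115 + 108 ≡ 108 (mod 115).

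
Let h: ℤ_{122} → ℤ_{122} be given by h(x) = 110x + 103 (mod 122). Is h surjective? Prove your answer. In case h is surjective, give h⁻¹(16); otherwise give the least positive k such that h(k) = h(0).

61

Recall: surjectivity means every element of the codomain has a preimage under h.
Since gcd(110, 122) = 2, we have 110x ≡ 0 (mod 2) for all x, so h(x) ≡ 1 (mod 2).
But 0 ≢ 1 (mod 2), so 0 ∈ ℤ_{122} has no preimage. Therefore h is not surjective.
Since h is not surjective, we find the least positive k with h(k) = h(0): this means 110k ≡ 0 (mod 122), i.e. 122 ∣ 110k. Since gcd(110, 122) = 2, dividing through by 2 this holds exactly when 61 ∣ 55k, and as gcd(55, 61) = 1, exactly when 61 ∣ k.
The smallest positive such k is 61.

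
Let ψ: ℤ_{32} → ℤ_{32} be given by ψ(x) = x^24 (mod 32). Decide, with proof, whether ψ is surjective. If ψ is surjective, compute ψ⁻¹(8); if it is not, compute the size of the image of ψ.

2

ψ(0) = 0^24 = 0.
ψ(2): Repeated squaring mod 32: 2^1 ≡ 2, 2^2 ≡ 2² = 4, 2^4 ≡ 4² = 16, 2^8 ≡ 16² = 256 ≡ 0, 2^16 ≡ 0² = 0. Since 24 = 16 + 8, 2^24 ≡ 0·0: 0·0 = 0. So 2^24 ≡ 0 (mod 32).
So ψ(0) = ψ(2) = 0 while 0 ≠ 2, thus ψ is not injective.
A non-injective map from the 32-element set ℤ_{32} to itself takes at most 31 distinct values, so it cannot be surjective. Hence ψ is not surjective.
Since ψ is not surjective, we determine |image(ψ)|. Computing x^24 mod 32 for each x (by repeated squaring, reducing mod 32 at every step), the values ψ(0), ψ(1), …, ψ(31) are: 0, 1, 0, 1, 0, 1, 0, 1, 0, 1, 0, 1, 0, 1, 0, 1, 0, 1, 0, 1, 0, 1, 0, 1, 0, 1, 0, 1, 0, 1, 0, 1.
The distinct values are {0, 1}; there are 2 of them.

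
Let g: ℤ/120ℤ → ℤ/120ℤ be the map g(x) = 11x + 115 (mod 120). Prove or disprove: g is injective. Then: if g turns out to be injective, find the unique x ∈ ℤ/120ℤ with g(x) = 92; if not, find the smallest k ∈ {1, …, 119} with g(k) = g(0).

By definition, g is injective if g(u) = g(v) implies u = v.
Suppose g(u) = g(v) in ℤ/120ℤ. Then 11u + 115 ≡ 11v + 115 (mod 120), thus 11(u − v) ≡ 0 (mod 120).
Since gcd(11, 120) = 1, 11 is invertible modulo 120, hence u − v ≡ 0 (mod 120), i.e. u = v.
Hence g is injective.
We now compute 11⁻¹ mod 120 explicitly. Euclid's algorithm: 120 = 10·11 + 10, 11 = 1·10 + 1; back-substituting gives 1 = 11·11 − 1·120, so 11⁻¹ ≡ 11 (mod 120).
Since g is injective, we find g⁻¹(92): we need 11x ≡ 92 − 115 ≡ 97 (mod 120). Using 11⁻¹ = 11: x ≡ 11·97 = 1067 = 8·120 + 107, so x = 107.
Check: g(107) = 11·107 + 115 = 1292 = 10·120 + 92 ≡ 92 (mod 120).

107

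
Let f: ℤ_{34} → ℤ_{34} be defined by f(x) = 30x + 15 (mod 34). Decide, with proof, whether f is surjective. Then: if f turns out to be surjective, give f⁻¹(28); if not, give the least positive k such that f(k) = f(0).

Since gcd(30, 34) = 2, we have 30x ≡ 0 (mod 2) for all x, so f(x) ≡ 1 (mod 2).
But 0 ≢ 1 (mod 2), so 0 ∈ ℤ_{34} has no preimage. Hence f is not surjective.
Since f is not surjective, we find the least positive k with f(k) = f(0): this means 30k ≡ 0 (mod 34), i.e. 34 ∣ 30k. Since gcd(30, 34) = 2, dividing through by 2 this holds exactly when 17 ∣ 15k, and as gcd(15, 17) = 1, exactly when 17 ∣ k.
The smallest positive such k is 17.

17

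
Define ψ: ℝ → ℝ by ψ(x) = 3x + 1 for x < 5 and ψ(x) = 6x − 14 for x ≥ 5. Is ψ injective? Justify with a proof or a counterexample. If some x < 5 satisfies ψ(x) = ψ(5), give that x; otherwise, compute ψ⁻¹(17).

31/6

Both pieces are strictly increasing (slopes 3 and 6), so each is injective on its own interval.
The left piece maps (−∞, 5) onto (−∞, 16); the right piece maps [5, ∞) onto [16, ∞).
These images are disjoint, so no value is attained by both pieces. Thus ψ is injective.
Because the two images are disjoint, no x < 5 has ψ(x) = ψ(5), so we compute ψ⁻¹(17): 17 lies in [16, ∞), so solve 6x − 14 = 17: x = (17 + 14)/6 = 31/6.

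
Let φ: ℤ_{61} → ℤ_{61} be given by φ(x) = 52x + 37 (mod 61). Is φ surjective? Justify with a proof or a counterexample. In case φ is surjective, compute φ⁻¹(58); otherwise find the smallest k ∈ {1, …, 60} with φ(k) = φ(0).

18

Since gcd(52, 61) = 1, 52 is invertible modulo 61. Euclid's algorithm: 61 = 1·52 + 9, 52 = 5·9 + 7, 9 = 1·7 + 2, 7 = 3·2 + 1; back-substituting gives 1 = 27·52 − 23·61, so 52⁻¹ ≡ 27 (mod 61).
Then y ↦ 27(y − 37) is a two-sided inverse to φ, so every y ∈ ℤ_{61} has a preimage.
Therefore φ is surjective.
Since φ is surjective, we compute φ⁻¹(58): solve 52x + 37 ≡ 58 (mod 61), i.e. 52x ≡ 21 (mod 61).
Multiplying by 52⁻¹ = 27 gives x ≡ 27·21 = 567 = 9·61 + 18 ≡ 18 (mod 61).
Check: φ(18) = 52·18 + 37 = 973 = 15·61 + 58 ≡ 58 (mod 61).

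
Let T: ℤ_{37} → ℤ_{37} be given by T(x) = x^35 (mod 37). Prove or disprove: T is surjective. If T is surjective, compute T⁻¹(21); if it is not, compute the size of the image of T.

30

Since 37 is prime, the nonzero elements of ℤ_{37} form a cyclic group of order 36.
As gcd(35, 36) = 1, raising to the 35th power is a bijection on this group: if s^35 ≡ t^35 then (st^{−1})^35 = 1, and the only element of order dividing gcd(35, 36) = 1 is 1, so s = t.
With T(0) = 0 this makes T injective on all of ℤ_{37}, hence bijective (finite equal-size domain and codomain). In particular T is surjective.
Since T is surjective, we find the preimage of 21. The inverse of x ↦ x^35 on (ℤ_{37})^× is x ↦ x^35, because 35·35 = 1225 = 34·36 + 1 ≡ 1 (mod 36) and x^{36} = 1 for x ≠ 0 (Fermat). So T⁻¹(21) = 21^35 mod 37.
Repeated squaring mod 37: 21^1 ≡ 21, 21^2 ≡ 21² = 441 ≡ 34, 21^4 ≡ 34² = 1156 ≡ 9, 21^8 ≡ 9² = 81 ≡ 7, 21^16 ≡ 7² = 49 ≡ 12, 21^32 ≡ 12² = 144 ≡ 33. Since 35 = 32 + 2 + 1, 21^35 ≡ 33·34·21: 33·34 = 1122 ≡ 12, then 12·21 = 252 ≡ 30. So 21^35 ≡ 30 (mod 37).
Hence T⁻¹(21) = 30.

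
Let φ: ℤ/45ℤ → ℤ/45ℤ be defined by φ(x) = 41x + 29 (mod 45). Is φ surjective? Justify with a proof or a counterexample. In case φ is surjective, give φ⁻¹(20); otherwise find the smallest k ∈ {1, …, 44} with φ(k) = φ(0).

36

Since gcd(41, 45) = 1, 41 is invertible modulo 45. Euclid's algorithm: 45 = 1·41 + 4, 41 = 10·4 + 1; back-substituting gives 1 = 11·41 − 10·45, so 41⁻¹ ≡ 11 (mod 45).
For any y ∈ ℤ/45ℤ, x = 11(y − 29) mod 45 satisfies φ(x) = 41·11(y − 29) + 29 ≡ y (since 41·11 ≡ 1 mod 45). So every y has a preimage.
Thus φ is surjective.
Since φ is surjective, we find φ⁻¹(20): we need 41x ≡ 20 − 29 ≡ 36 (mod 45). Using 41⁻¹ = 11: x ≡ 11·36 = 396 = 8·45 + 36, so x = 36.
Check: φ(36) = 41·36 + 29 = 1505 = 33·45 + 20 ≡ 20 (mod 45).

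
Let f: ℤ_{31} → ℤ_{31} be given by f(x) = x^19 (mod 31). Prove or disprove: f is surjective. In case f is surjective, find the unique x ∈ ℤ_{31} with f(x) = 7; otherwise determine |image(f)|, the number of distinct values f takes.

14

Since 31 is prime, the nonzero elements of ℤ_{31} form a cyclic group of order 30.
As gcd(19, 30) = 1, raising to the 19th power is a bijection on this group: if u^19 ≡ v^19 then (uv^{−1})^19 = 1, and the only element of order dividing gcd(19, 30) = 1 is 1, so u = v.
With f(0) = 0 this makes f injective on all of ℤ_{31}, hence bijective (finite equal-size domain and codomain). In particular f is surjective.
Since f is surjective, we find the preimage of 7. The inverse of x ↦ x^19 on (ℤ_{31})^× is x ↦ x^19, because 19·19 = 361 = 12·30 + 1 ≡ 1 (mod 30) and x^{30} = 1 for x ≠ 0 (Fermat). So f⁻¹(7) = 7^19 mod 31.
Repeated squaring mod 31: 7^1 ≡ 7, 7^2 ≡ 7² = 49 ≡ 18, 7^4 ≡ 18² = 324 ≡ 14, 7^8 ≡ 14² = 196 ≡ 10, 7^16 ≡ 10² = 100 ≡ 7. Since 19 = 16 + 2 + 1, 7^19 ≡ 7·18·7: 7·18 = 126 ≡ 2, then 2·7 = 14. So 7^19 ≡ 14 (mod 31).
Hence f⁻¹(7) = 14.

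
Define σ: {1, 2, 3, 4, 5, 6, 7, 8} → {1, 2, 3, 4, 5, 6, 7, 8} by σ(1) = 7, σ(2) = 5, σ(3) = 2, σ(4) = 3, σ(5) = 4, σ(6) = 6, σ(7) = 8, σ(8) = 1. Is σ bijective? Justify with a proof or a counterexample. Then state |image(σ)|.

The values 7, 5, 2, 3, 4, 6, 8, 1 are a permutation of {1, 2, 3, 4, 5, 6, 7, 8}: each element appears exactly once.
So σ is injective and surjective, hence bijective.
The image of σ is {1, 2, 3, 4, 5, 6, 7, 8}, which has 8 elements.

8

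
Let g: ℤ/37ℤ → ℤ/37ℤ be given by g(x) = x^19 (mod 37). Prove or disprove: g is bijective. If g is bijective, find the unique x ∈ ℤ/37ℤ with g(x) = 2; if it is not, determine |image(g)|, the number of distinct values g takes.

35

Since 37 is prime, the nonzero elements of ℤ/37ℤ form a cyclic group of order 36.
As gcd(19, 36) = 1, raising to the 19th power is a bijection on this group: if a^19 ≡ b^19 then (ab^{−1})^19 = 1, and the only element of order dividing gcd(19, 36) = 1 is 1, so a = b.
With g(0) = 0 this makes g injective on all of ℤ/37ℤ, hence bijective (finite equal-size domain and codomain). In particular g is bijective.
Since g is bijective, we find the preimage of 2. The inverse of x ↦ x^19 on (ℤ/37ℤ)^× is x ↦ x^19, because 19·19 = 361 = 10·36 + 1 ≡ 1 (mod 36) and x^{36} = 1 for x ≠ 0 (Fermat). So g⁻¹(2) = 2^19 mod 37.
Repeated squaring mod 37: 2^1 ≡ 2, 2^2 ≡ 2² = 4, 2^4 ≡ 4² = 16, 2^8 ≡ 16² = 256 ≡ 34, 2^16 ≡ 34² = 1156 ≡ 9. Since 19 = 16 + 2 + 1, 2^19 ≡ 9·4·2: 9·4 = 36, then 36·2 = 72 ≡ 35. So 2^19 ≡ 35 (mod 37).
Hence g⁻¹(2) = 35.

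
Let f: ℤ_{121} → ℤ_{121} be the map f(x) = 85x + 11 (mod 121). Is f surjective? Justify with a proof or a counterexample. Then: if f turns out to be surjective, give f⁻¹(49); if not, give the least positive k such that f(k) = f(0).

Since gcd(85, 121) = 1, 85 is invertible modulo 121. Euclid's algorithm: 121 = 1·85 + 36, 85 = 2·36 + 13, 36 = 2·13 + 10, 13 = 1·10 + 3, 10 = 3·3 + 1; back-substituting gives 1 = 84·85 − 59·121, so 85⁻¹ ≡ 84 (mod 121).
For any y ∈ ℤ_{121}, x = 84(y − 11) mod 121 satisfies f(x) = 85·84(y − 11) + 11 ≡ y (since 85·84 ≡ 1 mod 121). So every y has a preimage.
Hence f is surjective.
Since f is surjective, we find f⁻¹(49): we need 85x ≡ 49 − 11 ≡ 38 (mod 121). Using 85⁻¹ = 84: x ≡ 84·38 = 3192 = 26·121 + 46, so x = 46.
Check: f(46) = 85·46 + 11 = 3921 = 32·121 + 49 ≡ 49 (mod 121).

46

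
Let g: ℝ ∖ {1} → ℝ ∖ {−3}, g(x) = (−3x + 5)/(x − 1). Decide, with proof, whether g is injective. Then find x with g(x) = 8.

Suppose g(a) = g(b). Cross-multiplying: (−3a + 5)(b − 1) = (−3b + 5)(a − 1).
Expanding both sides and cancelling the symmetric terms leaves −2·(a − b) = 0. Since −2 ≠ 0, a = b. Thus g is injective.
Solving g(x) = 8: cross-multiplying gives −3x + 5 = 8(x − 1), which rearranges to −11x = −13, so x = 13/11.

13/11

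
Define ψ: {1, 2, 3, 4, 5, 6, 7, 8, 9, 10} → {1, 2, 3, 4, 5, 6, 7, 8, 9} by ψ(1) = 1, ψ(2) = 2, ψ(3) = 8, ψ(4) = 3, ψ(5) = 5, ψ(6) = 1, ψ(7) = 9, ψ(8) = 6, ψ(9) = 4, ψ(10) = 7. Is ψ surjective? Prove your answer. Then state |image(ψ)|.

Every element of the codomain has a preimage: 1 = ψ(1), 2 = ψ(2), 3 = ψ(4), 4 = ψ(9), 5 = ψ(5), 6 = ψ(8), 7 = ψ(10), 8 = ψ(3), 9 = ψ(7).
So ψ is surjective.
The image of ψ is {1, 2, 3, 4, 5, 6, 7, 8, 9}, which has 9 elements.

9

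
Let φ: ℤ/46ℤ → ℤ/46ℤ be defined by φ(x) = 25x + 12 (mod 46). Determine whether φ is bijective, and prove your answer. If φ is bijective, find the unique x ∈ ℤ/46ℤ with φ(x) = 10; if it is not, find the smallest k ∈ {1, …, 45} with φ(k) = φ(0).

Suppose φ(a) = φ(b) in ℤ/46ℤ. Then 25a + 12 ≡ 25b + 12 (mod 46), so 25(a − b) ≡ 0 (mod 46).
Since gcd(25, 46) = 1, 25 is invertible modulo 46, therefore a − b ≡ 0 (mod 46), i.e. a = b.
We now compute 25⁻¹ mod 46 explicitly. Euclid's algorithm: 46 = 1·25 + 21, 25 = 1·21 + 4, 21 = 5·4 + 1; back-substituting gives 1 = 35·25 − 19·46, so 25⁻¹ ≡ 35 (mod 46).
For any y ∈ ℤ/46ℤ, x = 35(y − 12) mod 46 satisfies φ(x) = 25·35(y − 12) + 12 ≡ y (since 25·35 ≡ 1 mod 46). So every y has a preimage.
Therefore φ is bijective.
Since φ is bijective, we compute φ⁻¹(10): solve 25x + 12 ≡ 10 (mod 46), i.e. 25x ≡ 44 (mod 46).
Multiplying by 25⁻¹ = 35 gives x ≡ 35·44 = 1540 = 33·46 + 22 ≡ 22 (mod 46).
Check: φ(22) = 25·22 + 12 = 562 = 12·46 + 10 ≡ 10 (mod 46).

22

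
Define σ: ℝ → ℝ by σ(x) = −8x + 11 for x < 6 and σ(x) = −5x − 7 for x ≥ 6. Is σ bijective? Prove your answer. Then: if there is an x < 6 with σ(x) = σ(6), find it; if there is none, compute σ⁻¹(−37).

6

Both pieces are strictly decreasing (slopes −8 and −5), so each is injective on its own interval.
The left piece maps (−∞, 6) onto (−37, ∞); the right piece maps [6, ∞) onto (−∞, −37].
Since −37 = −37, the images partition ℝ: σ is injective and surjective, hence bijective.
Because the two images are disjoint, no x < 6 has σ(x) = σ(6), so we compute σ⁻¹(−37): −37 lies in (−∞, −37], so solve −5x − 7 = −37: x = (−37 + 7)/(−5) = 6.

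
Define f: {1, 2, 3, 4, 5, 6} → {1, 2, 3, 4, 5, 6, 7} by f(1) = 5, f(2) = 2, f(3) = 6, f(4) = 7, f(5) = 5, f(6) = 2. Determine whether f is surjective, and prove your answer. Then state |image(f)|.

4

No element maps to 1, so f is not surjective.
The image of f is {2, 5, 6, 7}, which has 4 elements.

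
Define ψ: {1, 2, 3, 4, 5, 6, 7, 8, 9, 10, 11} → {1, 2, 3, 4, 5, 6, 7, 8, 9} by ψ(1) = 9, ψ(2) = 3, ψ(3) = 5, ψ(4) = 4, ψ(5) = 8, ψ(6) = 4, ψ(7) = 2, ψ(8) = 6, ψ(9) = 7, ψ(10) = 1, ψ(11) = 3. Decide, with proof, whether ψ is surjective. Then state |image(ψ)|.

9

Every element of the codomain has a preimage: 1 = ψ(10), 2 = ψ(7), 3 = ψ(2), 4 = ψ(4), 5 = ψ(3), 6 = ψ(8), 7 = ψ(9), 8 = ψ(5), 9 = ψ(1).
Thus ψ is surjective.
The image of ψ is {1, 2, 3, 4, 5, 6, 7, 8, 9}, which has 9 elements.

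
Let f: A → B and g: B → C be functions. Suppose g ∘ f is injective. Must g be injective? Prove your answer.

No. Take A = {1, 2, 3}, B = {1, 2, 3, 4, 5}, C = {1, 2, 3, 4, 5}, f(a) = a for each a ∈ A, and g(b) = 4 if b ∈ {4, 5} else g(b) = b.
Then g ∘ f = f is injective (A ⊂ B and f is the inclusion), but g(4) = g(5) = 4 with 4 ≠ 5, so g is not injective.

not injective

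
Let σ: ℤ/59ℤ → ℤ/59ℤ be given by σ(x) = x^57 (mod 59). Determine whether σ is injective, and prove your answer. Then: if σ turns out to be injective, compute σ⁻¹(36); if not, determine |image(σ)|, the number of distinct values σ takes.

Since 59 is prime, the nonzero elements of ℤ/59ℤ form a cyclic group of order 58.
As gcd(57, 58) = 1, raising to the 57th power is a bijection on this group: if x_1^57 ≡ x_2^57 then (x_1x_2^{−1})^57 = 1, and the only element of order dividing gcd(57, 58) = 1 is 1, so x_1 = x_2.
With σ(0) = 0 this makes σ injective on all of ℤ/59ℤ, hence bijective (finite equal-size domain and codomain). In particular σ is injective.
Since σ is injective, we find the preimage of 36. The inverse of x ↦ x^57 on (ℤ/59ℤ)^× is x ↦ x^57, because 57·57 = 3249 = 56·58 + 1 ≡ 1 (mod 58) and x^{58} = 1 for x ≠ 0 (Fermat). So σ⁻¹(36) = 36^57 mod 59.
Repeated squaring mod 59: 36^1 ≡ 36, 36^2 ≡ 36² = 1296 ≡ 57, 36^4 ≡ 57² = 3249 ≡ 4, 36^8 ≡ 4² = 16, 36^16 ≡ 16² = 256 ≡ 20, 36^32 ≡ 20² = 400 ≡ 46. Since 57 = 32 + 16 + 8 + 1, 36^57 ≡ 46·20·16·36: 46·20 = 920 ≡ 35, then 35·16 = 560 ≡ 29, then 29·36 = 1044 ≡ 41. So 36^57 ≡ 41 (mod 59).
Hence σ⁻¹(36) = 41.

41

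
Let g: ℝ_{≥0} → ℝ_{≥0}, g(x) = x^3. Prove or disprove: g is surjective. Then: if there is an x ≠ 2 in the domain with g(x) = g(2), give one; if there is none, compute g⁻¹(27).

3

For any y ∈ ℝ_{≥0}, x = y^{1/3} ∈ ℝ_{≥0} gives g(x) = y, so g is surjective.
Since x ↦ x^3 is strictly increasing on ℝ_{≥0}, it is injective there, so no x ≠ 2 in the domain has g(x) = g(2). We therefore compute g⁻¹(27) = 27^{1/3} = 3 (indeed 3^3 = 27).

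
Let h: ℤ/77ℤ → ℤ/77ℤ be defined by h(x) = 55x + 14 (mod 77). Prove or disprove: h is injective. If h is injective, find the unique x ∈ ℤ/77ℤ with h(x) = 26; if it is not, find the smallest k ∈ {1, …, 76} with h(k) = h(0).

7

Recall that h is injective if h(u) = h(v) implies u = v.
We have gcd(55, 77) = 11 > 1. Taking u = 0 and v = 7: h(0) = 14 and h(7) = 55·7 + 14 = 399 ≡ 14 (mod 77).
So h(0) = h(7) while 0 ≠ 7, hence h is not injective.
Since h is not injective, we find the least positive k with h(k) = h(0): this means 55k ≡ 0 (mod 77), i.e. 77 ∣ 55k. Since gcd(55, 77) = 11, dividing through by 11 this holds exactly when 7 ∣ 5k, and as gcd(5, 7) = 1, exactly when 7 ∣ k.
The smallest positive such k is 7.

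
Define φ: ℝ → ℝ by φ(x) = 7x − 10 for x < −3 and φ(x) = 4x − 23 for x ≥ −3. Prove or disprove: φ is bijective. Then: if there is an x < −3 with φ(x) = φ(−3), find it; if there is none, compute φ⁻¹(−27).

Both pieces are strictly increasing (slopes 7 and 4), so each is injective on its own interval.
The left piece maps (−∞, −3) onto (−∞, −31); the right piece maps [−3, ∞) onto [−35, ∞).
These images overlap. In particular φ(−3) = −35 (right piece), and solving 7x − 10 = −35 on the left piece gives x = −25/7 < −3.
So φ(−25/7) = φ(−3) with −25/7 ≠ −3, and φ is not injective, hence not bijective. This x = −25/7 is the requested value below −3.

-25/7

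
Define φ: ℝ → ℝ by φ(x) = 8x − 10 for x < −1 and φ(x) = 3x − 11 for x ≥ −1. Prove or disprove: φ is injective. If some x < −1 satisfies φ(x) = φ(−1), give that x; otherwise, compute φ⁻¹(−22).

Both pieces are strictly increasing (slopes 8 and 3), so each is injective on its own interval.
The left piece maps (−∞, −1) onto (−∞, −18); the right piece maps [−1, ∞) onto [−14, ∞).
These images are disjoint, so no value is attained by both pieces. So φ is injective.
Because the two images are disjoint, no x < −1 has φ(x) = φ(−1), so we compute φ⁻¹(−22): −22 lies in (−∞, −18), so solve 8x − 10 = −22: x = (−22 + 10)/8 = −3/2.

-3/2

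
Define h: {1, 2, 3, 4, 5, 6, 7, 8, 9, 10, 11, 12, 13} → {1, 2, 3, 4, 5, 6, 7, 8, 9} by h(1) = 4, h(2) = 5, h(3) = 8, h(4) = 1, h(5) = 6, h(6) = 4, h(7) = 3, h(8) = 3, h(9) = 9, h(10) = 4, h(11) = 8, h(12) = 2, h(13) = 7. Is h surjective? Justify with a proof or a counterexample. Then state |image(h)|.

9

Every element of the codomain has a preimage: 1 = h(4), 2 = h(12), 3 = h(7), 4 = h(1), 5 = h(2), 6 = h(5), 7 = h(13), 8 = h(3), 9 = h(9).
Therefore h is surjective.
The image of h is {1, 2, 3, 4, 5, 6, 7, 8, 9}, which has 9 elements.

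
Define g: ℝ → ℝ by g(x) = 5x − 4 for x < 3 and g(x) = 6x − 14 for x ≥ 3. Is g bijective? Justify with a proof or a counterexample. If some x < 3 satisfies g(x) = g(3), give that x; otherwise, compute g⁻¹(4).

8/5

Both pieces are strictly increasing (slopes 5 and 6), so each is injective on its own interval.
The left piece maps (−∞, 3) onto (−∞, 11); the right piece maps [3, ∞) onto [4, ∞).
These images overlap. In particular g(3) = 4 (right piece), and solving 5x − 4 = 4 on the left piece gives x = 8/5 < 3.
So g(8/5) = g(3) with 8/5 ≠ 3, and g is not injective, hence not bijective. This x = 8/5 is the requested value below 3.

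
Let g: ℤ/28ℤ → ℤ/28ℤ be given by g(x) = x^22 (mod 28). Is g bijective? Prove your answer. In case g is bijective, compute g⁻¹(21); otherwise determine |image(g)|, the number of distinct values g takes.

8

g(6): Repeated squaring mod 28: 6^1 ≡ 6, 6^2 ≡ 6² = 36 ≡ 8, 6^4 ≡ 8² = 64 ≡ 8, 6^8 ≡ 8² = 64 ≡ 8, 6^16 ≡ 8² = 64 ≡ 8. Since 22 = 16 + 4 + 2, 6^22 ≡ 8·8·8: 8·8 = 64 ≡ 8, then 8·8 = 64 ≡ 8. So 6^22 ≡ 8 (mod 28).
g(8): Repeated squaring mod 28: 8^1 ≡ 8, 8^2 ≡ 8² = 64 ≡ 8, 8^4 ≡ 8² = 64 ≡ 8, 8^8 ≡ 8² = 64 ≡ 8, 8^16 ≡ 8² = 64 ≡ 8. Since 22 = 16 + 4 + 2, 8^22 ≡ 8·8·8: 8·8 = 64 ≡ 8, then 8·8 = 64 ≡ 8. So 8^22 ≡ 8 (mod 28).
So g(6) = g(8) = 8 while 6 ≠ 8, hence g is not injective, hence not bijective.
Since g is not bijective, we determine |image(g)|. Computing x^22 mod 28 for each x (by repeated squaring, reducing mod 28 at every step), the values g(0), g(1), …, g(27) are: 0, 1, 16, 25, 4, 9, 8, 21, 8, 9, 4, 25, 16, 1, 0, 1, 16, 25, 4, 9, 8, 21, 8, 9, 4, 25, 16, 1.
The distinct values are {0, 1, 4, 8, 9, 16, 21, 25}; there are 8 of them.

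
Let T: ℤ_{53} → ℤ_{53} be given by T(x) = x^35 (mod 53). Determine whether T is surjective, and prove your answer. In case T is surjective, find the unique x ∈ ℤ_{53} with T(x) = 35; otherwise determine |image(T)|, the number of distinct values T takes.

51

Since 53 is prime, the nonzero elements of ℤ_{53} form a cyclic group of order 52.
As gcd(35, 52) = 1, raising to the 35th power is a bijection on this group: if x_1^35 ≡ x_2^35 then (x_1x_2^{−1})^35 = 1, and the only element of order dividing gcd(35, 52) = 1 is 1, so x_1 = x_2.
With T(0) = 0 this makes T injective on all of ℤ_{53}, hence bijective (finite equal-size domain and codomain). In particular T is surjective.
Since T is surjective, we find the preimage of 35. The inverse of x ↦ x^35 on (ℤ_{53})^× is x ↦ x^3, because 35·3 = 105 = 2·52 + 1 ≡ 1 (mod 52) and x^{52} = 1 for x ≠ 0 (Fermat). So T⁻¹(35) = 35^3 mod 53.
Repeated squaring mod 53: 35^1 ≡ 35, 35^2 ≡ 35² = 1225 ≡ 6. Since 3 = 2 + 1, 35^3 ≡ 6·35: 6·35 = 210 ≡ 51. So 35^3 ≡ 51 (mod 53).
Hence T⁻¹(35) = 51.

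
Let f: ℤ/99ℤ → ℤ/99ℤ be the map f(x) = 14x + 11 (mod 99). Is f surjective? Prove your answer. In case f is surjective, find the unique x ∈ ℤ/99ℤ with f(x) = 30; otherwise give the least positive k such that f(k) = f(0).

Since gcd(14, 99) = 1, 14 is invertible modulo 99. Euclid's algorithm: 99 = 7·14 + 1; back-substituting gives 1 = 92·14 − 13·99, so 14⁻¹ ≡ 92 (mod 99).
For any y ∈ ℤ/99ℤ, x = 92(y − 11) mod 99 satisfies f(x) = 14·92(y − 11) + 11 ≡ y (since 14·92 ≡ 1 mod 99). So every y has a preimage.
So f is surjective.
Since f is surjective, we compute f⁻¹(30): solve 14x + 11 ≡ 30 (mod 99), i.e. 14x ≡ 19 (mod 99).
Multiplying by 14⁻¹ = 92 gives x ≡ 92·19 = 1748 = 17·99 + 65 ≡ 65 (mod 99).
Check: f(65) = 14·65 + 11 = 921 = 9·99 + 30 ≡ 30 (mod 99).

65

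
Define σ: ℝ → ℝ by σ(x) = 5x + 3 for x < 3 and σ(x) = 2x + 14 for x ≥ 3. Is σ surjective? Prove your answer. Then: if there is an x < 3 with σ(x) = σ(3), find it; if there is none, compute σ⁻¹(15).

Both pieces are strictly increasing (slopes 5 and 2), so each is injective on its own interval.
The left piece maps (−∞, 3) onto (−∞, 18); the right piece maps [3, ∞) onto [20, ∞).
The union (−∞, 18) ∪ [20, ∞) omits the interval between 18 and 20; in particular 18 has no preimage. So σ is not surjective.
Because the two images are disjoint, no x < 3 has σ(x) = σ(3), so we compute σ⁻¹(15): 15 lies in (−∞, 18), so solve 5x + 3 = 15: x = (15 − 3)/5 = 12/5.

12/5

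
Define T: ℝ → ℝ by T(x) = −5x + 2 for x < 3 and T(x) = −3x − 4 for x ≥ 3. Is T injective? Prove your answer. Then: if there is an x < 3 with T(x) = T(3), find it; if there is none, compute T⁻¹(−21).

17/3

Both pieces are strictly decreasing (slopes −5 and −3), so each is injective on its own interval.
The left piece maps (−∞, 3) onto (−13, ∞); the right piece maps [3, ∞) onto (−∞, −13].
These images are disjoint, so no value is attained by both pieces. So T is injective.
Because the two images are disjoint, no x < 3 has T(x) = T(3), so we compute T⁻¹(−21): −21 lies in (−∞, −13], so solve −3x − 4 = −21: x = (−21 + 4)/(−3) = 17/3.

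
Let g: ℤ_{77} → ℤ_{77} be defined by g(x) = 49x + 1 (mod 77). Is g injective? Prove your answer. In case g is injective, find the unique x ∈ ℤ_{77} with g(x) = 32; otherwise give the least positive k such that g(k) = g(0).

We have gcd(49, 77) = 7 > 1. Taking s = 0 and t = 11: g(0) = 1 and g(11) = 49·11 + 1 = 540 ≡ 1 (mod 77).
So g(0) = g(11) while 0 ≠ 11, therefore g is not injective.
Since g is not injective, we find the least positive k with g(k) = g(0): this means 49k ≡ 0 (mod 77), i.e. 77 ∣ 49k. Since gcd(49, 77) = 7, dividing through by 7 this holds exactly when 11 ∣ 7k, and as gcd(7, 11) = 1, exactly when 11 ∣ k.
The smallest positive such k is 11.

11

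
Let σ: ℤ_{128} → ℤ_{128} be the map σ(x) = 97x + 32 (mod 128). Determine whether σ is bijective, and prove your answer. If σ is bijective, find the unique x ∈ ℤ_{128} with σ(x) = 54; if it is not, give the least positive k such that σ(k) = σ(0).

Recall: injectivity means: for all s, t in the domain, σ(s) = σ(t) implies s = t.
If σ(s) = σ(t), then 97s ≡ 97t (mod 128). Because gcd(97, 128) = 1, we may cancel 97 to get s ≡ t (mod 128).
We now compute 97⁻¹ mod 128 explicitly. Euclid's algorithm: 128 = 1·97 + 31, 97 = 3·31 + 4, 31 = 7·4 + 3, 4 = 1·3 + 1; back-substituting gives 1 = 33·97 − 25·128, so 97⁻¹ ≡ 33 (mod 128).
For any y ∈ ℤ_{128}, x = 33(y − 32) mod 128 satisfies σ(x) = 97·33(y − 32) + 32 ≡ y (since 97·33 ≡ 1 mod 128). So every y has a preimage.
Thus σ is bijective.
Since σ is bijective, we compute σ⁻¹(54): solve 97x + 32 ≡ 54 (mod 128), i.e. 97x ≡ 22 (mod 128).
Multiplying by 97⁻¹ = 33 gives x ≡ 33·22 = 726 = 5·128 + 86 ≡ 86 (mod 128).
Check: σ(86) = 97·86 + 32 = 8374 = 65·128 + 54 ≡ 54 (mod 128).

86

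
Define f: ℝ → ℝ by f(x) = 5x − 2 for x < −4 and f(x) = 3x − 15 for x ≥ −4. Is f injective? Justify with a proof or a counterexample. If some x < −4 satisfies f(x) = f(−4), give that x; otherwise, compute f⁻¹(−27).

-5

Both pieces are strictly increasing (slopes 5 and 3), so each is injective on its own interval.
The left piece maps (−∞, −4) onto (−∞, −22); the right piece maps [−4, ∞) onto [−27, ∞).
These images overlap. In particular f(−4) = −27 (right piece), and solving 5x − 2 = −27 on the left piece gives x = −5 < −4.
So f(−5) = f(−4) with −5 ≠ −4, and f is not injective. This x = −5 is the requested value below −4.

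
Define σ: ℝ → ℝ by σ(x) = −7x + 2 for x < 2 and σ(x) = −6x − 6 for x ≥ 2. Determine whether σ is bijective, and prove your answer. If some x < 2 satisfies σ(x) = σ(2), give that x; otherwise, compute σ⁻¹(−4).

6/7

Both pieces are strictly decreasing (slopes −7 and −6), so each is injective on its own interval.
The left piece maps (−∞, 2) onto (−12, ∞); the right piece maps [2, ∞) onto (−∞, −18].
The images leave a gap (−12 has no preimage), so σ is not surjective, hence not bijective.
Because the two images are disjoint, no x < 2 has σ(x) = σ(2), so we compute σ⁻¹(−4): −4 lies in (−12, ∞), so solve −7x + 2 = −4: x = (−4 − 2)/(−7) = 6/7.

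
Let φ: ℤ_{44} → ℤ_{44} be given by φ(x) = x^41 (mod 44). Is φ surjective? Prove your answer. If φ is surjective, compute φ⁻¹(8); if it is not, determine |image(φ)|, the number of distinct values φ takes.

φ(0) = 0^41 = 0.
φ(22): Repeated squaring mod 44: 22^1 ≡ 22, 22^2 ≡ 22² = 484 ≡ 0, 22^4 ≡ 0² = 0, 22^8 ≡ 0² = 0, 22^16 ≡ 0² = 0, 22^32 ≡ 0² = 0. Since 41 = 32 + 8 + 1, 22^41 ≡ 0·0·22: 0·0 = 0, then 0·22 = 0. So 22^41 ≡ 0 (mod 44).
So φ(0) = φ(22) = 0 while 0 ≠ 22, therefore φ is not injective.
A non-injective map from the 44-element set ℤ_{44} to itself takes at most 43 distinct values, so it cannot be surjective. Hence φ is not surjective.
Since φ is not surjective, we determine |image(φ)|. Computing x^41 mod 44 for each x (by repeated squaring, reducing mod 44 at every step), the values φ(0), φ(1), …, φ(43) are: 0, 1, 24, 3, 4, 5, 28, 7, 8, 9, 32, 11, 12, 13, 36, 15, 16, 17, 40, 19, 20, 21, 0, 23, 24, 25, 4, 27, 28, 29, 8, 31, 32, 33, 12, 35, 36, 37, 16, 39, 40, 41, 20, 43.
The distinct values are {0, 1, 3, 4, 5, 7, 8, 9, 11, 12, 13, 15, 16, 17, 19, 20, 21, 23, 24, 25, 27, 28, 29, 31, 32, 33, 35, 36, 37, 39, 40, 41, 43}; there are 33 of them.

33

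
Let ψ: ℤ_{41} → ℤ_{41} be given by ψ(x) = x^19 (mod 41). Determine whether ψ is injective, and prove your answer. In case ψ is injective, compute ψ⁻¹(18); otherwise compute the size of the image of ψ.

16

Since 41 is prime, the nonzero elements of ℤ_{41} form a cyclic group of order 40.
As gcd(19, 40) = 1, raising to the 19th power is a bijection on this group: if s^19 ≡ t^19 then (st^{−1})^19 = 1, and the only element of order dividing gcd(19, 40) = 1 is 1, so s = t.
With ψ(0) = 0 this makes ψ injective on all of ℤ_{41}, hence bijective (finite equal-size domain and codomain). In particular ψ is injective.
Since ψ is injective, we find the preimage of 18. The inverse of x ↦ x^19 on (ℤ_{41})^× is x ↦ x^19, because 19·19 = 361 = 9·40 + 1 ≡ 1 (mod 40) and x^{40} = 1 for x ≠ 0 (Fermat). So ψ⁻¹(18) = 18^19 mod 41.
Repeated squaring mod 41: 18^1 ≡ 18, 18^2 ≡ 18² = 324 ≡ 37, 18^4 ≡ 37² = 1369 ≡ 16, 18^8 ≡ 16² = 256 ≡ 10, 18^16 ≡ 10² = 100 ≡ 18. Since 19 = 16 + 2 + 1, 18^19 ≡ 18·37·18: 18·37 = 666 ≡ 10, then 10·18 = 180 ≡ 16. So 18^19 ≡ 16 (mod 41).
Hence ψ⁻¹(18) = 16.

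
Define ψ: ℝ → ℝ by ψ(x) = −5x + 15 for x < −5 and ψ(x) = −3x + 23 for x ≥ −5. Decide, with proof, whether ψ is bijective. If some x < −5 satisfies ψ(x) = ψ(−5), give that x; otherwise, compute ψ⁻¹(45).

-6

Both pieces are strictly decreasing (slopes −5 and −3), so each is injective on its own interval.
The left piece maps (−∞, −5) onto (40, ∞); the right piece maps [−5, ∞) onto (−∞, 38].
The images leave a gap (40 has no preimage), so ψ is not surjective, hence not bijective.
Because the two images are disjoint, no x < −5 has ψ(x) = ψ(−5), so we compute ψ⁻¹(45): 45 lies in (40, ∞), so solve −5x + 15 = 45: x = (45 − 15)/(−5) = −6.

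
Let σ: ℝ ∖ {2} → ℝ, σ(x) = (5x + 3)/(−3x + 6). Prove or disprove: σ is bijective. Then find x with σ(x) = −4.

If σ(x) = −5/3, cross-multiplying gives −3(5x + 3) = 5(−3x + 6), which simplifies to −9 = 30 — false.  So −5/3 has no preimage and σ is not surjective.
Thus σ is not bijective.
Solving σ(x) = −4: cross-multiplying gives 5x + 3 = −4(−3x + 6), which rearranges to −7x = −27, so x = 27/7.

27/7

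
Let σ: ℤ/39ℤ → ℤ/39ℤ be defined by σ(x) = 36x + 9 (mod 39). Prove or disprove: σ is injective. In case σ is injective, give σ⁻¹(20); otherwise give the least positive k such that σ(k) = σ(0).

13

We have gcd(36, 39) = 3 > 1. Taking u = 0 and v = 13: σ(0) = 9 and σ(13) = 36·13 + 9 = 477 ≡ 9 (mod 39).
So σ(0) = σ(13) while 0 ≠ 13, therefore σ is not injective.
Since σ is not injective, we find the least positive k with σ(k) = σ(0): this means 36k ≡ 0 (mod 39), i.e. 39 ∣ 36k. Since gcd(36, 39) = 3, dividing through by 3 this holds exactly when 13 ∣ 12k, and as gcd(12, 13) = 1, exactly when 13 ∣ k.
The smallest positive such k is 13.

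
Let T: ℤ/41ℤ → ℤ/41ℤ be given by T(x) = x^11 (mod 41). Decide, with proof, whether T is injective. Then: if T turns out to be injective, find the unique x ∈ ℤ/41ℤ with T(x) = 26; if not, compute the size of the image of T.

12

Since 41 is prime, the nonzero elements of ℤ/41ℤ form a cyclic group of order 40.
As gcd(11, 40) = 1, raising to the 11th power is a bijection on this group: if x_1^11 ≡ x_2^11 then (x_1x_2^{−1})^11 = 1, and the only element of order dividing gcd(11, 40) = 1 is 1, so x_1 = x_2.
With T(0) = 0 this makes T injective on all of ℤ/41ℤ, hence bijective (finite equal-size domain and codomain). In particular T is injective.
Since T is injective, we find the preimage of 26. The inverse of x ↦ x^11 on (ℤ/41ℤ)^× is x ↦ x^11, because 11·11 = 121 = 3·40 + 1 ≡ 1 (mod 40) and x^{40} = 1 for x ≠ 0 (Fermat). So T⁻¹(26) = 26^11 mod 41.
Repeated squaring mod 41: 26^1 ≡ 26, 26^2 ≡ 26² = 676 ≡ 20, 26^4 ≡ 20² = 400 ≡ 31, 26^8 ≡ 31² = 961 ≡ 18. Since 11 = 8 + 2 + 1, 26^11 ≡ 18·20·26: 18·20 = 360 ≡ 32, then 32·26 = 832 ≡ 12. So 26^11 ≡ 12 (mod 41).
Hence T⁻¹(26) = 12.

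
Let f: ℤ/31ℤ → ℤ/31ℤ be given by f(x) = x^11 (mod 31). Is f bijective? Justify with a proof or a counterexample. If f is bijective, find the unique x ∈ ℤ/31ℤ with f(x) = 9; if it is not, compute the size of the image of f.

14

Since 31 is prime, the nonzero elements of ℤ/31ℤ form a cyclic group of order 30.
As gcd(11, 30) = 1, raising to the 11th power is a bijection on this group: if s^11 ≡ t^11 then (st^{−1})^11 = 1, and the only element of order dividing gcd(11, 30) = 1 is 1, so s = t.
With f(0) = 0 this makes f injective on all of ℤ/31ℤ, hence bijective (finite equal-size domain and codomain). In particular f is bijective.
Since f is bijective, we find the preimage of 9. The inverse of x ↦ x^11 on (ℤ/31ℤ)^× is x ↦ x^11, because 11·11 = 121 = 4·30 + 1 ≡ 1 (mod 30) and x^{30} = 1 for x ≠ 0 (Fermat). So f⁻¹(9) = 9^11 mod 31.
Repeated squaring mod 31: 9^1 ≡ 9, 9^2 ≡ 9² = 81 ≡ 19, 9^4 ≡ 19² = 361 ≡ 20, 9^8 ≡ 20² = 400 ≡ 28. Since 11 = 8 + 2 + 1, 9^11 ≡ 28·19·9: 28·19 = 532 ≡ 5, then 5·9 = 45 ≡ 14. So 9^11 ≡ 14 (mod 31).
Hence f⁻¹(9) = 14.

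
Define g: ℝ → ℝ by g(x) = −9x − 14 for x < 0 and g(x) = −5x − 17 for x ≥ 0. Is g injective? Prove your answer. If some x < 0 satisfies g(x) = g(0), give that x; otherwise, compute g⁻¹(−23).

6/5

Both pieces are strictly decreasing (slopes −9 and −5), so each is injective on its own interval.
The left piece maps (−∞, 0) onto (−14, ∞); the right piece maps [0, ∞) onto (−∞, −17].
These images are disjoint, so no value is attained by both pieces. So g is injective.
Because the two images are disjoint, no x < 0 has g(x) = g(0), so we compute g⁻¹(−23): −23 lies in (−∞, −17], so solve −5x − 17 = −23: x = (−23 + 17)/(−5) = 6/5.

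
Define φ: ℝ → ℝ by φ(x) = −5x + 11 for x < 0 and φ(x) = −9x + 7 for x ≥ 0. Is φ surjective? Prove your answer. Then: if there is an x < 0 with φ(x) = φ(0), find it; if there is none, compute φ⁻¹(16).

Both pieces are strictly decreasing (slopes −5 and −9), so each is injective on its own interval.
The left piece maps (−∞, 0) onto (11, ∞); the right piece maps [0, ∞) onto (−∞, 7].
The union (11, ∞) ∪ (−∞, 7] omits the interval between 11 and 7; in particular 11 has no preimage. So φ is not surjective.
Because the two images are disjoint, no x < 0 has φ(x) = φ(0), so we compute φ⁻¹(16): 16 lies in (11, ∞), so solve −5x + 11 = 16: x = (16 − 11)/(−5) = −1.

-1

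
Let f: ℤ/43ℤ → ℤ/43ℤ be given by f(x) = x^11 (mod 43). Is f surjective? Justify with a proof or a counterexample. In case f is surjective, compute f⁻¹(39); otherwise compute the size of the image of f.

Since 43 is prime, the nonzero elements of ℤ/43ℤ form a cyclic group of order 42.
As gcd(11, 42) = 1, raising to the 11th power is a bijection on this group: if u^11 ≡ v^11 then (uv^{−1})^11 = 1, and the only element of order dividing gcd(11, 42) = 1 is 1, so u = v.
With f(0) = 0 this makes f injective on all of ℤ/43ℤ, hence bijective (finite equal-size domain and codomain). In particular f is surjective.
Since f is surjective, we find the preimage of 39. The inverse of x ↦ x^11 on (ℤ/43ℤ)^× is x ↦ x^23, because 11·23 = 253 = 6·42 + 1 ≡ 1 (mod 42) and x^{42} = 1 for x ≠ 0 (Fermat). So f⁻¹(39) = 39^23 mod 43.
Repeated squaring mod 43: 39^1 ≡ 39, 39^2 ≡ 39² = 1521 ≡ 16, 39^4 ≡ 16² = 256 ≡ 41, 39^8 ≡ 41² = 1681 ≡ 4, 39^16 ≡ 4² = 16. Since 23 = 16 + 4 + 2 + 1, 39^23 ≡ 16·41·16·39: 16·41 = 656 ≡ 11, then 11·16 = 176 ≡ 4, then 4·39 = 156 ≡ 27. So 39^23 ≡ 27 (mod 43).
Hence f⁻¹(39) = 27.

27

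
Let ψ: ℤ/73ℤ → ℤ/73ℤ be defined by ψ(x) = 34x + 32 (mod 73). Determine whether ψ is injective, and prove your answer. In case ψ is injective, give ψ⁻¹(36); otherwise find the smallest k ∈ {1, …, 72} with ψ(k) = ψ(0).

13

By definition, ψ is injective when ψ(a) = ψ(b) forces a = b.
If ψ(a) = ψ(b), then 34a ≡ 34b (mod 73). Because gcd(34, 73) = 1, we may cancel 34 to get a ≡ b (mod 73).
Therefore ψ is injective.
We now compute 34⁻¹ mod 73 explicitly. Euclid's algorithm: 73 = 2·34 + 5, 34 = 6·5 + 4, 5 = 1·4 + 1; back-substituting gives 1 = 58·34 − 27·73, so 34⁻¹ ≡ 58 (mod 73).
Since ψ is injective, we find ψ⁻¹(36): we need 34x ≡ 36 − 32 ≡ 4 (mod 73). Using 34⁻¹ = 58: x ≡ 58·4 = 232 = 3·73 + 13, so x = 13.
Check: ψ(13) = 34·13 + 32 = 474 = 6·73 + 36 ≡ 36 (mod 73).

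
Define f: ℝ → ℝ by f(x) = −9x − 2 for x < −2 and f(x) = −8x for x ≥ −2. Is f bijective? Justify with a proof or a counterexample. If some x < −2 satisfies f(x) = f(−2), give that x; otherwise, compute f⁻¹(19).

-7/3

Both pieces are strictly decreasing (slopes −9 and −8), so each is injective on its own interval.
The left piece maps (−∞, −2) onto (16, ∞); the right piece maps [−2, ∞) onto (−∞, 16].
Since 16 = 16, the images partition ℝ: f is injective and surjective, hence bijective.
Because the two images are disjoint, no x < −2 has f(x) = f(−2), so we compute f⁻¹(19): 19 lies in (16, ∞), so solve −9x − 2 = 19: x = (19 + 2)/(−9) = −7/3.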